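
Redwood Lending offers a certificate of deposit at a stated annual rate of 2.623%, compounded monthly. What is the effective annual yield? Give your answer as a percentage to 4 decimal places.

2.6548%

EAR = (1 + 0.02623/12)^12 − 1.
= 1.026548 − 1 = 2.6548%.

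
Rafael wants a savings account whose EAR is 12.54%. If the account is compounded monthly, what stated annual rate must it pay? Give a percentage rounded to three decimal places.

(1 + r/12)^12 − 1 = 0.1254, so 1 + r/12 = 1.1254^(1/12).
r/12 = 0.009893, so r = 0.118722 = 11.872%.

11.872%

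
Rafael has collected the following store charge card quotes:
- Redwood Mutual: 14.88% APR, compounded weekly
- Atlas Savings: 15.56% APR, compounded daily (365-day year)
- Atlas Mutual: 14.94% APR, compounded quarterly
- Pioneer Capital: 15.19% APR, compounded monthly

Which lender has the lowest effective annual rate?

Redwood Mutual: (1 + 0.1488/52)^52 − 1 = 16.019%
Atlas Savings: (1 + 0.1556/365)^365 − 1 = 16.832%
Atlas Mutual: (1 + 0.1494/4)^4 − 1 = 15.798%
Pioneer Capital: (1 + 0.1519/12)^12 − 1 = 16.293%
The lowest effective annual rate is Atlas Mutual at 15.798%.

Atlas Mutual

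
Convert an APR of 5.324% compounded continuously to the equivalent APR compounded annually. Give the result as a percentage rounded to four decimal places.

5.4683%

EAR under continuous compounding: e^0.05324 − 1 = 0.054683.
Compounded annually, the equivalent nominal rate is the EAR itself: 5.4683%.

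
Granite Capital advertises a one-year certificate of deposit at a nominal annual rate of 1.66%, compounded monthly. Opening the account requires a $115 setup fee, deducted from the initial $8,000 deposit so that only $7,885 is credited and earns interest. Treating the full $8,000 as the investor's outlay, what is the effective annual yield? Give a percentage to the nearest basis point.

0.21%

Value after one year: 7,885 × (1 + 0.0166/12)^12 = 7,885 × 1.016727 = $8,016.89.
Effective yield on the $8,000 outlay: 8,016.89 / 8,000 − 1 = 0.002111 = 0.21%.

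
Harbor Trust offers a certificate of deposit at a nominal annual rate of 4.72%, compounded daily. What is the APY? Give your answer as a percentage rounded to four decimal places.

4.8328%

EAR = (1 + 0.0472/365)^365 − 1.
= (1 + 0.000129)^365 − 1 = 1.048328 − 1 = 4.8328%.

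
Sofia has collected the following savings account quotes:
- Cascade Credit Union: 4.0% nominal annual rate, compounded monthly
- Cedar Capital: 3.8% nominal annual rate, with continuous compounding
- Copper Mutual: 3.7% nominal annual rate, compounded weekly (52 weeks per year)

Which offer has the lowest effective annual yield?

Copper Mutual

Cascade Credit Union: (1 + 0.040/12)^12 − 1 = 4.074%
Cedar Capital: e^0.038 − 1 = 3.873%
Copper Mutual: (1 + 0.037/52)^52 − 1 = 3.768%
The lowest effective annual rate is Copper Mutual at 3.768%.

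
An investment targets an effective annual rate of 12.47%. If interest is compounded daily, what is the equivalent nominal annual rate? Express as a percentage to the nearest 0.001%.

11.754%

(1 + r/365)^365 − 1 = 0.1247, so 1 + r/365 = 1.1247^(1/365).
r/365 = 0.000322, so r = 0.117535 = 11.754%.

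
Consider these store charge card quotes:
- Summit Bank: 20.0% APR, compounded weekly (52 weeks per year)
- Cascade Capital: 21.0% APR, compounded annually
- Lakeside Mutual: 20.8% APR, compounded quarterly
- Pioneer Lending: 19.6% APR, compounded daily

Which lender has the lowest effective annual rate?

Cascade Capital

Summit Bank: (1 + 0.200/52)^52 − 1 = 22.093%
Cascade Capital: compounded annually, EAR = 21.000%
Lakeside Mutual: (1 + 0.208/4)^4 − 1 = 22.479%
Pioneer Lending: (1 + 0.196/365)^365 − 1 = 21.646%
The lowest effective annual rate is Cascade Capital at 21.000%.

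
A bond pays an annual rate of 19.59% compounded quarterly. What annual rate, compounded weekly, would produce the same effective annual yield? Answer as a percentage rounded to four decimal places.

EAR = (1 + 0.1959/4)^4 − 1 = 0.210767.
Solve (1 + r/52)^52 = 1.210767: r/52 = 1.210767^(1/52) − 1 = 0.003685, so r = 0.191606 = 19.1606%.

19.1606%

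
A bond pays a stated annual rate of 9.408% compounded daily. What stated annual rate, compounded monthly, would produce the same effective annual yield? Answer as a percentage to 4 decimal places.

EAR = (1 + 0.09408/365)^365 − 1 = 0.098634.
Solve (1 + r/12)^12 = 1.098634: r/12 = 1.098634^(1/12) − 1 = 0.007870, so r = 0.094438 = 9.4438%.

9.4438%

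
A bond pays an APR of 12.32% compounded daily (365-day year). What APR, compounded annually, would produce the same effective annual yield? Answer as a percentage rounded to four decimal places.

EAR = (1 + 0.1232/365)^365 − 1 = 0.131087.
Compounded annually, the equivalent nominal rate is the EAR itself: 13.1087%.

13.1087%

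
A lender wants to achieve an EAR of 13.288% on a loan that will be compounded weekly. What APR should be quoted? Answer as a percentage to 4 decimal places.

(1 + r/52)^52 − 1 = 0.13288, so 1 + r/52 = 1.13288^(1/52).
r/52 = 0.002402, so r = 0.124913 = 12.4913%.

12.4913%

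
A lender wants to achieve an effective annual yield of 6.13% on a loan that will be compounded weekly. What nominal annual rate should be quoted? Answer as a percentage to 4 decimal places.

(1 + r/52)^52 − 1 = 0.0613, so 1 + r/52 = 1.0613^(1/52).
r/52 = 0.001145, so r = 0.059529 = 5.9529%.

5.9529%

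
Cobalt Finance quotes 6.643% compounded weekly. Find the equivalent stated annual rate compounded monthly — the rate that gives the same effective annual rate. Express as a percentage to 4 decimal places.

EAR = (1 + 0.06643/52)^52 − 1 = 0.068641.
Solve (1 + r/12)^12 = 1.068641: r/12 = 1.068641^(1/12) − 1 = 0.005548, so r = 0.066572 = 6.6572%.

6.6572%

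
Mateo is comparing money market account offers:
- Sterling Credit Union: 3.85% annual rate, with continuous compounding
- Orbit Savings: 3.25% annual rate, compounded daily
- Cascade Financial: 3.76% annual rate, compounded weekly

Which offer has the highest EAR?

Sterling Credit Union: e^0.0385 − 1 = 3.925%
Orbit Savings: (1 + 0.0325/365)^365 − 1 = 3.303%
Cascade Financial: (1 + 0.0376/52)^52 − 1 = 3.830%
The highest effective annual rate is Sterling Credit Union at 3.925%.

Sterling Credit Union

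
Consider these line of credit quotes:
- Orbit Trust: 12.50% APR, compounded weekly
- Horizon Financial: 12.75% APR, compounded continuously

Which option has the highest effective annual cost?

Horizon Financial

Orbit Trust: (1 + 0.1250/52)^52 − 1 = 13.298%
Horizon Financial: e^0.1275 − 1 = 13.598%
The highest effective annual rate is Horizon Financial at 13.598%.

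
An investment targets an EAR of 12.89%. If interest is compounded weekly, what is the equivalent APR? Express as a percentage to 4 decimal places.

(1 + r/52)^52 − 1 = 0.1289, so 1 + r/52 = 1.1289^(1/52).
r/52 = 0.002334, so r = 0.121385 = 12.1385%.

12.1385%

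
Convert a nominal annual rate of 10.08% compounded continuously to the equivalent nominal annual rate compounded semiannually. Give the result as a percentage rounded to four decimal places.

10.3383%

EAR under continuous compounding: e^0.1008 − 1 = 0.106055.
Solve (1 + r/2)^2 = 1.106055: r/2 = 1.106055^(1/2) − 1 = 0.051692, so r = 0.103383 = 10.3383%.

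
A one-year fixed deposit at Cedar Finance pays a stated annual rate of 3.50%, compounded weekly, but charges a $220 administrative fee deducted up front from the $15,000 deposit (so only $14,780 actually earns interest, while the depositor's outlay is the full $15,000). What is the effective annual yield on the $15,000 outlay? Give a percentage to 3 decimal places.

2.042%

Value after one year: 14,780 × (1 + 0.0350/52)^52 = 14,780 × 1.035608 = $15,306.28.
Effective yield on the $15,000 outlay: 15,306.28 / 15,000 − 1 = 0.020419 = 2.042%.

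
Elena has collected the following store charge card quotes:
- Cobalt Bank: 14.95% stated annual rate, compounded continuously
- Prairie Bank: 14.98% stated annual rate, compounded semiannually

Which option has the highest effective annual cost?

Cobalt Bank: e^0.1495 − 1 = 16.125%
Prairie Bank: (1 + 0.1498/2)^2 − 1 = 15.541%
The highest effective annual rate is Cobalt Bank at 16.125%.

Cobalt Bank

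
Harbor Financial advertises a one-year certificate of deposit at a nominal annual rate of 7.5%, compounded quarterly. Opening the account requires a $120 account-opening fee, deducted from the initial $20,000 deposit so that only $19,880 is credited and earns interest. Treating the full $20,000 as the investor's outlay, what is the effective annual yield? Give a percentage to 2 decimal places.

7.07%

Value after one year: 19,880 × (1 + 0.075/4)^4 = 19,880 × 1.077136 = $21,413.46.
Effective yield on the $20,000 outlay: 21,413.46 / 20,000 − 1 = 0.070673 = 7.07%.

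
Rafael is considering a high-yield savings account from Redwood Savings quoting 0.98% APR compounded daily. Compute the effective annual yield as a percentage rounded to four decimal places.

0.9848%

EAR = (1 + 0.0098/365)^365 − 1.
= 1.009848 − 1 = 0.9848%.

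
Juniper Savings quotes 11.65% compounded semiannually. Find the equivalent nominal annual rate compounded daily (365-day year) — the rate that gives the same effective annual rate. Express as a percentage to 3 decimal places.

EAR = (1 + 0.1165/2)^2 − 1 = 0.119893.
Solve (1 + r/365)^365 = 1.119893: r/365 = 1.119893^(1/365) − 1 = 0.000310, so r = 0.113251 = 11.325%.

11.325%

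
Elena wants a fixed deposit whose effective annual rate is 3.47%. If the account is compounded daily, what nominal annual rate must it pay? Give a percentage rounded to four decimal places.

3.4113%

(1 + r/365)^365 − 1 = 0.0347, so 1 + r/365 = 1.0347^(1/365).
r/365 = 0.000093, so r = 0.034113 = 3.4113%.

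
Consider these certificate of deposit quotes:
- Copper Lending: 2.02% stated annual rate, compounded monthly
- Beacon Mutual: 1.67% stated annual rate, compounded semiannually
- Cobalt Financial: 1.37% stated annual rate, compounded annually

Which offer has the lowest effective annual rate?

Copper Lending: (1 + 0.0202/12)^12 − 1 = 2.039%
Beacon Mutual: (1 + 0.0167/2)^2 − 1 = 1.677%
Cobalt Financial: compounded annually, EAR = 1.370%
The lowest effective annual rate is Cobalt Financial at 1.370%.

Cobalt Financial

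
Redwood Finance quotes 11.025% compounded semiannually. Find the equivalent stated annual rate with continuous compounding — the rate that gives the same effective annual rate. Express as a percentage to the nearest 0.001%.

EAR = (1 + 0.11025/2)^2 − 1 = 0.113289.
Equivalent continuous rate: r = ln(1 + 0.113289) = 0.107318 = 10.732%.

10.732%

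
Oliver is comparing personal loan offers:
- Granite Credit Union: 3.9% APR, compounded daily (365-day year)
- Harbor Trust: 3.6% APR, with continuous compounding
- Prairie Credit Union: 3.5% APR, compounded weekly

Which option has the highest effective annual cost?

Granite Credit Union: (1 + 0.039/365)^365 − 1 = 3.977%
Harbor Trust: e^0.036 − 1 = 3.666%
Prairie Credit Union: (1 + 0.035/52)^52 − 1 = 3.561%
The highest effective annual rate is Granite Credit Union at 3.977%.

Granite Credit Union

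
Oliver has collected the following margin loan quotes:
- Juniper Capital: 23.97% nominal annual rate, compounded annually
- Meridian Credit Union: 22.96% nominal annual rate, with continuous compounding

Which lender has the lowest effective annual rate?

Juniper Capital: compounded annually, EAR = 23.970%
Meridian Credit Union: e^0.2296 − 1 = 25.810%
The lowest effective annual rate is Juniper Capital at 23.970%.

Juniper Capital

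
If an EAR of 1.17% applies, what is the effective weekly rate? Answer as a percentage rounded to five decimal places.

The per-week rate i satisfies (1 + i)^52 = 1 + 0.0117.
i = 1.0117^(1/52) − 1 = 0.0002237 = 0.02237%.

0.02237%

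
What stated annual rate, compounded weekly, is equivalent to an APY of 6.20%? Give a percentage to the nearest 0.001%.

6.019%

(1 + r/52)^52 − 1 = 0.0620, so 1 + r/52 = 1.0620^(1/52).
r/52 = 0.001157, so r = 0.060189 = 6.019%.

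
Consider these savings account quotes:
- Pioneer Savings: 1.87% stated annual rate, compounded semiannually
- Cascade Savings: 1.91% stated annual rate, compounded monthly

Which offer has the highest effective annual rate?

Pioneer Savings: (1 + 0.0187/2)^2 − 1 = 1.879%
Cascade Savings: (1 + 0.0191/12)^12 − 1 = 1.927%
The highest effective annual rate is Cascade Savings at 1.927%.

Cascade Savings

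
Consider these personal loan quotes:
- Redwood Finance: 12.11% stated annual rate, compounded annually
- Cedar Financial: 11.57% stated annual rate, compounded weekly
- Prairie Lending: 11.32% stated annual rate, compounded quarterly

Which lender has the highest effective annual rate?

Cedar Financial

Redwood Finance: compounded annually, EAR = 12.110%
Cedar Financial: (1 + 0.1157/52)^52 − 1 = 12.251%
Prairie Lending: (1 + 0.1132/4)^4 − 1 = 11.810%
The highest effective annual rate is Cedar Financial at 12.251%.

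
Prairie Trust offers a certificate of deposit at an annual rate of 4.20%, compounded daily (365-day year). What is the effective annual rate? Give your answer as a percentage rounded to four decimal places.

EAR = (1 + 0.0420/365)^365 − 1.
= (1 + 0.000115)^365 − 1 = 1.042892 − 1 = 4.2892%.

4.2892%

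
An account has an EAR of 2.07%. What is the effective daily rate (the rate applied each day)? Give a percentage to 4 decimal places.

The per-day rate i satisfies (1 + i)^365 = 1 + 0.0207.
i = 1.0207^(1/365) − 1 = 0.0000561 = 0.0056%.

0.0056%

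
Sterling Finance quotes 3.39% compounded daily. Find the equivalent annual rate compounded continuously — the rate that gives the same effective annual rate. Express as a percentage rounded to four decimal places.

3.3898%

EAR = (1 + 0.0339/365)^365 − 1 = 0.034480.
Equivalent continuous rate: r = ln(1 + 0.034480) = 0.033898 = 3.3898%.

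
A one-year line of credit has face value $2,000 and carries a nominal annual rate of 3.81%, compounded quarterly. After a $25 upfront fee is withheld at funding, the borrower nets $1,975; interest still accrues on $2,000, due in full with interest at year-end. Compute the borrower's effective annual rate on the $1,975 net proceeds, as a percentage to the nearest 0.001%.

Amount owed after one year: 2,000 × (1 + 0.0381/4)^4 = 2,000 × 1.038648 = $2,077.30.
Effective rate on net proceeds: 2,077.30 / 1,975 − 1 = 0.051795 = 5.180%.

5.180%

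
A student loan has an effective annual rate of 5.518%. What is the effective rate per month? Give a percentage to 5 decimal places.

The per-month rate i satisfies (1 + i)^12 = 1 + 0.05518.
i = 1.05518^(1/12) − 1 = 0.0044860 = 0.44860%.

0.44860%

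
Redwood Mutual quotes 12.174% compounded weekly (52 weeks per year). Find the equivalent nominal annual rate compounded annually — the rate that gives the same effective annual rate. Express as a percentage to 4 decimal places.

12.9300%

EAR = (1 + 0.12174/52)^52 − 1 = 0.129300.
Compounded annually, the equivalent nominal rate is the EAR itself: 12.9300%.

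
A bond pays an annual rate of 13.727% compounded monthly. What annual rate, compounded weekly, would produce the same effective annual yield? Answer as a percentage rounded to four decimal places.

EAR = (1 + 0.13727/12)^12 − 1 = 0.146244.
Solve (1 + r/52)^52 = 1.146244: r/52 = 1.146244^(1/52) − 1 = 0.002628, so r = 0.136670 = 13.6670%.

13.6670%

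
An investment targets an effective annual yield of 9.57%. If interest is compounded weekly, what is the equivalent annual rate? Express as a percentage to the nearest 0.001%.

(1 + r/52)^52 − 1 = 0.0957, so 1 + r/52 = 1.0957^(1/52).
r/52 = 0.001759, so r = 0.091474 = 9.147%.

9.147%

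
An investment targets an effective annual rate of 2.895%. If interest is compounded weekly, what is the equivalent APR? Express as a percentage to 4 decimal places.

2.8547%

(1 + r/52)^52 − 1 = 0.02895, so 1 + r/52 = 1.02895^(1/52).
r/52 = 0.000549, so r = 0.028547 = 2.8547%.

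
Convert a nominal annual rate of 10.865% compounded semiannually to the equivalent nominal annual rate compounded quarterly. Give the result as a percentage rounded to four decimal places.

10.7213%

EAR = (1 + 0.10865/2)^2 − 1 = 0.111601.
Solve (1 + r/4)^4 = 1.111601: r/4 = 1.111601^(1/4) − 1 = 0.026803, so r = 0.107213 = 10.7213%.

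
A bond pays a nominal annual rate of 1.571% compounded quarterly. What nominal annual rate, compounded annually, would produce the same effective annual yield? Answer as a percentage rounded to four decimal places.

1.5803%

EAR = (1 + 0.01571/4)^4 − 1 = 0.015803.
Compounded annually, the equivalent nominal rate is the EAR itself: 1.5803%.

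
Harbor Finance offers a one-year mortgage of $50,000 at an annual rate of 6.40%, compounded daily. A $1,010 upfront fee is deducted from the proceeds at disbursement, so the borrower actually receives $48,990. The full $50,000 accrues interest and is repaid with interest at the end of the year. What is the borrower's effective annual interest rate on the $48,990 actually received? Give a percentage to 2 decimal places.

Amount owed after one year: 50,000 × (1 + 0.0640/365)^365 = 50,000 × 1.066086 = $53,304.32.
Effective rate on net proceeds: 53,304.32 / 48,990 − 1 = 0.088065 = 8.81%.

8.81%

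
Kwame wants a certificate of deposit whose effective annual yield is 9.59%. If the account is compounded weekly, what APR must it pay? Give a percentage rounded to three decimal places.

9.166%

(1 + r/52)^52 − 1 = 0.0959, so 1 + r/52 = 1.0959^(1/52).
r/52 = 0.001763, so r = 0.091657 = 9.166%.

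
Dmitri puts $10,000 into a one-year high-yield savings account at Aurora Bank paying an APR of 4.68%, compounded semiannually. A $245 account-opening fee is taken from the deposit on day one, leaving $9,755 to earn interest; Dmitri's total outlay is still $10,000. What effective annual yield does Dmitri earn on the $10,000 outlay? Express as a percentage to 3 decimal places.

2.169%

Value after one year: 9,755 × (1 + 0.0468/2)^2 = 9,755 × 1.047348 = $10,216.88.
Effective yield on the $10,000 outlay: 10,216.88 / 10,000 − 1 = 0.021688 = 2.169%.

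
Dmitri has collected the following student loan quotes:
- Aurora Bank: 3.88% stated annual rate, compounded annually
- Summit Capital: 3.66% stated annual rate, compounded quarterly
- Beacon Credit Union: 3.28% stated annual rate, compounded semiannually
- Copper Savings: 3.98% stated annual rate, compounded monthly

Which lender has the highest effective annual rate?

Aurora Bank: compounded annually, EAR = 3.880%
Summit Capital: (1 + 0.0366/4)^4 − 1 = 3.711%
Beacon Credit Union: (1 + 0.0328/2)^2 − 1 = 3.307%
Copper Savings: (1 + 0.0398/12)^12 − 1 = 4.053%
The highest effective annual rate is Copper Savings at 4.053%.

Copper Savings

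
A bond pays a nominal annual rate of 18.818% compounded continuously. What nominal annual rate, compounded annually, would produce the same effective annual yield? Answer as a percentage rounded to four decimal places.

20.7051%

EAR under continuous compounding: e^0.18818 − 1 = 0.207051.
Compounded annually, the equivalent nominal rate is the EAR itself: 20.7051%.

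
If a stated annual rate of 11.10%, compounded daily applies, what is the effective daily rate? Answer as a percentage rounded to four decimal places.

With a nominal annual rate compounded daily, the periodic rate is the nominal rate divided by 365.
i = 0.1110 / 365 = 0.0003041 = 0.0304%.

0.0304%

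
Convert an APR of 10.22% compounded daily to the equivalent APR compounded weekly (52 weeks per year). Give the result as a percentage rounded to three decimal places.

10.229%

EAR = (1 + 0.1022/365)^365 − 1 = 0.107589.
Solve (1 + r/52)^52 = 1.107589: r/52 = 1.107589^(1/52) − 1 = 0.001967, so r = 0.102286 = 10.229%.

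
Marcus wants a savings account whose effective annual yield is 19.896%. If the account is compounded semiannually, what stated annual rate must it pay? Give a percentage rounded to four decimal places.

(1 + r/2)^2 − 1 = 0.19896, so 1 + r/2 = 1.19896^(1/2).
r/2 = 0.094970, so r = 0.189941 = 18.9941%.

18.9941%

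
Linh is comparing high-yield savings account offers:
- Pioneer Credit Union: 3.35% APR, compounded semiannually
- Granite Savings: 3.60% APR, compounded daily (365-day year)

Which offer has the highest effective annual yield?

Pioneer Credit Union: (1 + 0.0335/2)^2 − 1 = 3.378%
Granite Savings: (1 + 0.0360/365)^365 − 1 = 3.665%
The highest effective annual rate is Granite Savings at 3.665%.

Granite Savings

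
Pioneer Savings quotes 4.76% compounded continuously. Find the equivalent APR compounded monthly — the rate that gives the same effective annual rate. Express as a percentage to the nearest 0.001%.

4.769%

EAR under continuous compounding: e^0.0476 − 1 = 0.048751.
Solve (1 + r/12)^12 = 1.048751: r/12 = 1.048751^(1/12) − 1 = 0.003975, so r = 0.047695 = 4.769%.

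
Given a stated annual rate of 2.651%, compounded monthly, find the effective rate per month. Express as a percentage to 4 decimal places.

0.2209%

With a nominal annual rate compounded monthly, the periodic rate is the nominal rate divided by 12.
i = 0.02651 / 12 = 0.0022092 = 0.2209%.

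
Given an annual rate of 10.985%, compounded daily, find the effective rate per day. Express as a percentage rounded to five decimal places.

With a nominal annual rate compounded daily, the periodic rate is the nominal rate divided by 365.
i = 0.10985 / 365 = 0.0003010 = 0.03010%.

0.03010%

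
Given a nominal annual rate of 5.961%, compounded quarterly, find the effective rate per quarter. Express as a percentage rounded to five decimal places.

1.49025%

With a nominal annual rate compounded quarterly, the periodic rate is the nominal rate divided by 4.
i = 0.05961 / 4 = 0.0149025 = 1.49025%.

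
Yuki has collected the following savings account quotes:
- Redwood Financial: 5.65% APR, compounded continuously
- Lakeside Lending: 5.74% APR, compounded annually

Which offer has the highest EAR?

Redwood Financial: e^0.0565 − 1 = 5.813%
Lakeside Lending: compounded annually, EAR = 5.740%
The highest effective annual rate is Redwood Financial at 5.813%.

Redwood Financial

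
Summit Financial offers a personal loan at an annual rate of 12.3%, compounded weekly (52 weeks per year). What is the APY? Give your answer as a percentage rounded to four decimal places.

EAR = (1 + 0.123/52)^52 − 1.
= 1.130720 − 1 = 13.0720%.

13.0720%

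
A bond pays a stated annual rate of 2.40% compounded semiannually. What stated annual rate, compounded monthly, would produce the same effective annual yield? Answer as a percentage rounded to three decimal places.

EAR = (1 + 0.0240/2)^2 − 1 = 0.024144.
Solve (1 + r/12)^12 = 1.024144: r/12 = 1.024144^(1/12) − 1 = 0.001990, so r = 0.023881 = 2.388%.

2.388%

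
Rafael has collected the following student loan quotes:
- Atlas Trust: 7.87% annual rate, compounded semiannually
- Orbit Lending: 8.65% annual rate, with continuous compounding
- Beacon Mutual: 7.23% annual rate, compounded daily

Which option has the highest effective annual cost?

Orbit Lending

Atlas Trust: (1 + 0.0787/2)^2 − 1 = 8.025%
Orbit Lending: e^0.0865 − 1 = 9.035%
Beacon Mutual: (1 + 0.0723/365)^365 − 1 = 7.497%
The highest effective annual rate is Orbit Lending at 9.035%.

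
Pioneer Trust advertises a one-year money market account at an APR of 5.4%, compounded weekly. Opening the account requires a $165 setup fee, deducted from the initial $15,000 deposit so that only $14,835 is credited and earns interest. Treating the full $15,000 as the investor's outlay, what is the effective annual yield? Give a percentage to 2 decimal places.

4.38%

Value after one year: 14,835 × (1 + 0.054/52)^52 = 14,835 × 1.055455 = $15,657.68.
Effective yield on the $15,000 outlay: 15,657.68 / 15,000 − 1 = 0.043845 = 4.38%.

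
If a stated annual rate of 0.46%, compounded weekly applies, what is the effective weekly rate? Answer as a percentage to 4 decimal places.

With a nominal annual rate compounded weekly, the periodic rate is the nominal rate divided by 52.
i = 0.0046 / 52 = 0.0000885 = 0.0088%.

0.0088%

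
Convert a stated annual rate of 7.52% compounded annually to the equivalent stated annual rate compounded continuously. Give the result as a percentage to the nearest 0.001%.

Compounded annually, EAR = nominal = 0.075200.
Equivalent continuous rate: r = ln(1 + 0.075200) = 0.072507 = 7.251%.

7.251%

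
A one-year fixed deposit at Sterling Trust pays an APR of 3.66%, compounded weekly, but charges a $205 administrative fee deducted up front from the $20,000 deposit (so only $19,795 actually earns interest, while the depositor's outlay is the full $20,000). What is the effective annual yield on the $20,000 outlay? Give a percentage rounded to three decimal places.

2.663%

Value after one year: 19,795 × (1 + 0.0366/52)^52 = 19,795 × 1.037265 = $20,532.65.
Effective yield on the $20,000 outlay: 20,532.65 / 20,000 − 1 = 0.026633 = 2.663%.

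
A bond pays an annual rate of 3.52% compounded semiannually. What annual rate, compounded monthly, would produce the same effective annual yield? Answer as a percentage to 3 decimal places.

3.494%

EAR = (1 + 0.0352/2)^2 − 1 = 0.035510.
Solve (1 + r/12)^12 = 1.035510: r/12 = 1.035510^(1/12) − 1 = 0.002912, so r = 0.034945 = 3.494%.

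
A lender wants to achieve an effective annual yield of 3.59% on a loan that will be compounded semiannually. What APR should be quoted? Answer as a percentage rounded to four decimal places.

(1 + r/2)^2 − 1 = 0.0359, so 1 + r/2 = 1.0359^(1/2).
r/2 = 0.017792, so r = 0.035583 = 3.5583%.

3.5583%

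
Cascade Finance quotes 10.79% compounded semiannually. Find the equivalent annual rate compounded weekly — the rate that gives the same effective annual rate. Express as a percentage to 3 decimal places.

10.520%

EAR = (1 + 0.1079/2)^2 − 1 = 0.110811.
Solve (1 + r/52)^52 = 1.110811: r/52 = 1.110811^(1/52) − 1 = 0.002023, so r = 0.105196 = 10.520%.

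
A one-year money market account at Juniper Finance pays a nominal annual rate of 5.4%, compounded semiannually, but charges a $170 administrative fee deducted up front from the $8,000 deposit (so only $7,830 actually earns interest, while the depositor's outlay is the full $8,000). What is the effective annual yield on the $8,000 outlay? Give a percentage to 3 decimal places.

3.232%

Value after one year: 7,830 × (1 + 0.054/2)^2 = 7,830 × 1.054729 = $8,258.53.
Effective yield on the $8,000 outlay: 8,258.53 / 8,000 − 1 = 0.032316 = 3.232%.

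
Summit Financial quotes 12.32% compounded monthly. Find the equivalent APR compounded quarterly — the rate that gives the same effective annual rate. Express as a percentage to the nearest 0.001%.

12.447%

EAR = (1 + 0.1232/12)^12 − 1 = 0.130400.
Solve (1 + r/4)^4 = 1.130400: r/4 = 1.130400^(1/4) − 1 = 0.031117, so r = 0.124469 = 12.447%.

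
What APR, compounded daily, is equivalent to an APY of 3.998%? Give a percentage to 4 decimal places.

(1 + r/365)^365 − 1 = 0.03998, so 1 + r/365 = 1.03998^(1/365).
r/365 = 0.000107, so r = 0.039204 = 3.9204%.

3.9204%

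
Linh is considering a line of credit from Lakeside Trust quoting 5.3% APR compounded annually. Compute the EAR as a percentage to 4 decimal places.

Annual compounding means the effective rate equals the nominal rate: 5.3000%.

5.3000%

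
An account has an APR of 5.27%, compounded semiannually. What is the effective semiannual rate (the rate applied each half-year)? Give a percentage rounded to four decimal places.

With a nominal annual rate compounded semiannually, the periodic rate is the nominal rate divided by 2.
i = 0.0527 / 2 = 0.0263500 = 2.6350%.

2.6350%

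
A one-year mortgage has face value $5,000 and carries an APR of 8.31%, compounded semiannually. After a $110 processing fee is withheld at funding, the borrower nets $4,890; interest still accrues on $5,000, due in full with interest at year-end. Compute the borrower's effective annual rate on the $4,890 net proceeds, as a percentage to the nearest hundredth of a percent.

Amount owed after one year: 5,000 × (1 + 0.0831/2)^2 = 5,000 × 1.084826 = $5,424.13.
Effective rate on net proceeds: 5,424.13 / 4,890 − 1 = 0.109229 = 10.92%.

10.92%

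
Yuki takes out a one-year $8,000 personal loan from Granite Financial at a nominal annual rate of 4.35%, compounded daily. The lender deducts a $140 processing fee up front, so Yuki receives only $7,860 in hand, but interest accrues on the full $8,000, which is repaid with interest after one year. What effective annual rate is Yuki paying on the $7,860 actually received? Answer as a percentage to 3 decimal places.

Amount owed after one year: 8,000 × (1 + 0.0435/365)^365 = 8,000 × 1.044457 = $8,355.66.
Effective rate on net proceeds: 8,355.66 / 7,860 − 1 = 0.063061 = 6.306%.

6.306%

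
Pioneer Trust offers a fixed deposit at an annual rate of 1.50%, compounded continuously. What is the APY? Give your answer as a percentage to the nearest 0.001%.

With continuous compounding, EAR = e^0.0150 − 1.
e^0.0150 = 1.015113, so EAR = 0.015113 = 1.511%.

1.511%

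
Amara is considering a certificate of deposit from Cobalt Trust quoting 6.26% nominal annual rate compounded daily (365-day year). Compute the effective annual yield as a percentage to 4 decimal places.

EAR = (1 + 0.0626/365)^365 − 1.
= 1.064595 − 1 = 6.4595%.

6.4595%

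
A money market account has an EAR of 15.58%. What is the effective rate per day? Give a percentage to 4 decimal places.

0.0397%

The per-day rate i satisfies (1 + i)^365 = 1 + 0.1558.
i = 1.1558^(1/365) − 1 = 0.0003968 = 0.0397%.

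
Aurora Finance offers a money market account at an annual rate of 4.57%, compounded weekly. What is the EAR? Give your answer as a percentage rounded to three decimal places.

4.674%

EAR = (1 + 0.0457/52)^52 − 1.
= 1.046739 − 1 = 4.674%.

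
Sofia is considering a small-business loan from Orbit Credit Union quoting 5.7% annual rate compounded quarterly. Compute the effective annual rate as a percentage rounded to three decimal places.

EAR = (1 + 0.057/4)^4 − 1.
= 1.058230 − 1 = 5.823%.

5.823%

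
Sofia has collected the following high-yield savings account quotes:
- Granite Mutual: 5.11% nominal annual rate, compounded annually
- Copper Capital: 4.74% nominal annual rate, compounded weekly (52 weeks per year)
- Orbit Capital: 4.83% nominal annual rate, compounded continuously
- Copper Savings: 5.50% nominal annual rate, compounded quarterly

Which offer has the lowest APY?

Granite Mutual: compounded annually, EAR = 5.110%
Copper Capital: (1 + 0.0474/52)^52 − 1 = 4.852%
Orbit Capital: e^0.0483 − 1 = 4.949%
Copper Savings: (1 + 0.0550/4)^4 − 1 = 5.614%
The lowest effective annual rate is Copper Capital at 4.852%.

Copper Capital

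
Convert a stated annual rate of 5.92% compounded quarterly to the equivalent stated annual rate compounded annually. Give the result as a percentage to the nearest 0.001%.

EAR = (1 + 0.0592/4)^4 − 1 = 0.060527.
Compounded annually, the equivalent nominal rate is the EAR itself: 6.053%.

6.053%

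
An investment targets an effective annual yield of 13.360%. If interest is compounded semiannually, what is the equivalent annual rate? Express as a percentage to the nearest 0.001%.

(1 + r/2)^2 − 1 = 0.13360, so 1 + r/2 = 1.13360^(1/2).
r/2 = 0.064707, so r = 0.129413 = 12.941%.

12.941%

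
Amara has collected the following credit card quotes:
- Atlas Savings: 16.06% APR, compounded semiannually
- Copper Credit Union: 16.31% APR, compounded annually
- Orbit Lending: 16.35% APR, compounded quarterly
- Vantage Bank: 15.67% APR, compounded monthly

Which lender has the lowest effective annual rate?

Copper Credit Union

Atlas Savings: (1 + 0.1606/2)^2 − 1 = 16.705%
Copper Credit Union: compounded annually, EAR = 16.310%
Orbit Lending: (1 + 0.1635/4)^4 − 1 = 17.380%
Vantage Bank: (1 + 0.1567/12)^12 − 1 = 16.846%
The lowest effective annual rate is Copper Credit Union at 16.310%.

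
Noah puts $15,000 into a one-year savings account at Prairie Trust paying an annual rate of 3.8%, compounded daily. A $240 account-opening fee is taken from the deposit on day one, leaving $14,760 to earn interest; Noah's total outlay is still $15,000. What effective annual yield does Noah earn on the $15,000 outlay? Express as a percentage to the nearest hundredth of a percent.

2.21%

Value after one year: 14,760 × (1 + 0.038/365)^365 = 14,760 × 1.038729 = $15,331.64.
Effective yield on the $15,000 outlay: 15,331.64 / 15,000 − 1 = 0.022110 = 2.21%.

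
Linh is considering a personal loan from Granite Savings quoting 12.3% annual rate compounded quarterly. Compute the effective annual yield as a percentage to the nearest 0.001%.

12.879%

EAR = (1 + 0.123/4)^4 − 1.
= 1.128791 − 1 = 12.879%.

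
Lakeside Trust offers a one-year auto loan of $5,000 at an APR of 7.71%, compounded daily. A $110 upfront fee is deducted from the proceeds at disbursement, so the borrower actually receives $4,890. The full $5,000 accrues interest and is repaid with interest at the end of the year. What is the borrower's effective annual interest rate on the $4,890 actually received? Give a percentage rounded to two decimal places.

10.44%

Amount owed after one year: 5,000 × (1 + 0.0771/365)^365 = 5,000 × 1.080141 = $5,400.71.
Effective rate on net proceeds: 5,400.71 / 4,890 − 1 = 0.104439 = 10.44%.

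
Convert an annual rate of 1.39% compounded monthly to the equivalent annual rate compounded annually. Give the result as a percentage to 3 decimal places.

EAR = (1 + 0.0139/12)^12 − 1 = 0.013989.
Compounded annually, the equivalent nominal rate is the EAR itself: 1.399%.

1.399%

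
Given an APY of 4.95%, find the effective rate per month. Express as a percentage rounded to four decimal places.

The per-month rate i satisfies (1 + i)^12 = 1 + 0.0495.
i = 1.0495^(1/12) − 1 = 0.0040343 = 0.4034%.

0.4034%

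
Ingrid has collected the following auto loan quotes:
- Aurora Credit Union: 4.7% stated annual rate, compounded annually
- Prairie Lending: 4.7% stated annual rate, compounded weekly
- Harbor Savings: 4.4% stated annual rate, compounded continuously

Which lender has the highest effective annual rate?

Prairie Lending

Aurora Credit Union: compounded annually, EAR = 4.700%
Prairie Lending: (1 + 0.047/52)^52 − 1 = 4.810%
Harbor Savings: e^0.044 − 1 = 4.498%
The highest effective annual rate is Prairie Lending at 4.810%.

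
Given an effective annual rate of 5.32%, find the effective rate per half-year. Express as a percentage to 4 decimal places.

The per-half-year rate i satisfies (1 + i)^2 = 1 + 0.0532.
i = 1.0532^(1/2) − 1 = 0.0262553 = 2.6255%.

2.6255%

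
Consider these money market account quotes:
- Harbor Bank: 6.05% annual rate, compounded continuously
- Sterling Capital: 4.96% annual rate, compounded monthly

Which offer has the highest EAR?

Harbor Bank

Harbor Bank: e^0.0605 − 1 = 6.237%
Sterling Capital: (1 + 0.0496/12)^12 − 1 = 5.074%
The highest effective annual rate is Harbor Bank at 6.237%.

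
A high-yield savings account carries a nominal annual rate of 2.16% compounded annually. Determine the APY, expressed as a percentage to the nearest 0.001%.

Annual compounding means the effective rate equals the nominal rate: 2.160%.

2.160%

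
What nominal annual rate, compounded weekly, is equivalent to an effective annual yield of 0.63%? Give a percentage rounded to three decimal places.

0.628%

(1 + r/52)^52 − 1 = 0.0063, so 1 + r/52 = 1.0063^(1/52).
r/52 = 0.000121, so r = 0.006281 = 0.628%.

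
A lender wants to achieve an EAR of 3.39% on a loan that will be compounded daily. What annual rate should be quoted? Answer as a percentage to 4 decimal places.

(1 + r/365)^365 − 1 = 0.0339, so 1 + r/365 = 1.0339^(1/365).
r/365 = 0.000091, so r = 0.033340 = 3.3340%.

3.3340%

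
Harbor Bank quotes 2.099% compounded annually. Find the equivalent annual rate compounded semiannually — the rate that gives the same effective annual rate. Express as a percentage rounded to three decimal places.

2.088%

Compounded annually, EAR = nominal = 0.020990.
Solve (1 + r/2)^2 = 1.020990: r/2 = 1.020990^(1/2) − 1 = 0.010440, so r = 0.020881 = 2.088%.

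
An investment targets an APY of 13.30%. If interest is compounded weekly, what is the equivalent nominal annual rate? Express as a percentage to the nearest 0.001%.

12.502%

(1 + r/52)^52 − 1 = 0.1330, so 1 + r/52 = 1.1330^(1/52).
r/52 = 0.002404, so r = 0.125019 = 12.502%.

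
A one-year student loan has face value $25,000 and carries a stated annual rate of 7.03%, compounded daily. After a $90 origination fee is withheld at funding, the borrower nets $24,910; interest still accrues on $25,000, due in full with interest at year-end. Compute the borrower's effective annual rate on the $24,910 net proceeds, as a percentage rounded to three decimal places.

7.670%

Amount owed after one year: 25,000 × (1 + 0.0703/365)^365 = 25,000 × 1.072823 = $26,820.57.
Effective rate on net proceeds: 26,820.57 / 24,910 − 1 = 0.076699 = 7.670%.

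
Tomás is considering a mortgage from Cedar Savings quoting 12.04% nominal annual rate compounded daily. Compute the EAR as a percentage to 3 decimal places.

12.793%

EAR = (1 + 0.1204/365)^365 − 1.
= (1 + 0.000330)^365 − 1 = 1.127926 − 1 = 12.793%.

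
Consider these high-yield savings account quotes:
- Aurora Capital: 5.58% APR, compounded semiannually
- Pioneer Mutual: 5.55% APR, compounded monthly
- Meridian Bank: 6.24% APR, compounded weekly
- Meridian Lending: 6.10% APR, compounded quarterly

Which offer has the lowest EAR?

Aurora Capital

Aurora Capital: (1 + 0.0558/2)^2 − 1 = 5.658%
Pioneer Mutual: (1 + 0.0555/12)^12 − 1 = 5.693%
Meridian Bank: (1 + 0.0624/52)^52 − 1 = 6.435%
Meridian Lending: (1 + 0.0610/4)^4 − 1 = 6.241%
The lowest effective annual rate is Aurora Capital at 5.658%.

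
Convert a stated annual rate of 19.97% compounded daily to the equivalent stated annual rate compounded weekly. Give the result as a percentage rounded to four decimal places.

EAR = (1 + 0.1997/365)^365 − 1 = 0.220970.
Solve (1 + r/52)^52 = 1.220970: r/52 = 1.220970^(1/52) − 1 = 0.003847, so r = 0.200029 = 20.0029%.

20.0029%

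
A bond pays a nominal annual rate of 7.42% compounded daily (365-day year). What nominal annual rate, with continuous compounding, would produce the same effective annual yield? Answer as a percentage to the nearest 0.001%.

7.419%

EAR = (1 + 0.0742/365)^365 − 1 = 0.077014.
Equivalent continuous rate: r = ln(1 + 0.077014) = 0.074192 = 7.419%.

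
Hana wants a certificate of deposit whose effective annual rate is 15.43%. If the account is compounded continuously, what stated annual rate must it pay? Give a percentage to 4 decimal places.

14.3494%

Continuous: nominal r satisfies e^r − 1 = 0.1543.
r = ln(1 + 0.1543) = ln(1.1543) = 0.143494 = 14.3494%.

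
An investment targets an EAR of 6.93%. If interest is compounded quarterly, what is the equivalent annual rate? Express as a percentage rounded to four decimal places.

6.7569%

(1 + r/4)^4 − 1 = 0.0693, so 1 + r/4 = 1.0693^(1/4).
r/4 = 0.016892, so r = 0.067569 = 6.7569%.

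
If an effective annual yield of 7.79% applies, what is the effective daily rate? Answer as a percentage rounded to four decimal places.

The per-day rate i satisfies (1 + i)^365 = 1 + 0.0779.
i = 1.0779^(1/365) − 1 = 0.0002055 = 0.0206%.

0.0206%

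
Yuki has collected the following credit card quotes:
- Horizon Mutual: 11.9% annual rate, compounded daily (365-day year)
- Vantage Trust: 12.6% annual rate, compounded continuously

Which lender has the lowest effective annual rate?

Horizon Mutual: (1 + 0.119/365)^365 − 1 = 12.635%
Vantage Trust: e^0.126 − 1 = 13.428%
The lowest effective annual rate is Horizon Mutual at 12.635%.

Horizon Mutual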